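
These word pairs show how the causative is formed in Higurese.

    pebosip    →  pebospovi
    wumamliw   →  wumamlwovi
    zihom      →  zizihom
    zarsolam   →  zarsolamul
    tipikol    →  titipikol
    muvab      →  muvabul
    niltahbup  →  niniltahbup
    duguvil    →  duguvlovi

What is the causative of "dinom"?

pebosip and niltahbup both end in -p yet inflect differently (pebospovi, niniltahbup), so the final letter is not what conditions the rule; the last vowel is.
"dinom" has last vowel 'o'. The stems whose last vowel is 'o' (tipikol → titipikol, zihom → zizihom) repeat the first consonant+vowel as a prefix.
So dinom → didinom.

didinom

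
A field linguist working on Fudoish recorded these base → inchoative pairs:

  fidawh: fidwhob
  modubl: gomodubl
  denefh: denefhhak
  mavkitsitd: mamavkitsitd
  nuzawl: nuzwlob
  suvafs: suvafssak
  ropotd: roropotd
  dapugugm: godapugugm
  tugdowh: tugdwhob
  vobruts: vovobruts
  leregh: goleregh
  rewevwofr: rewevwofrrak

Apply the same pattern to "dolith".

vobruts and suvafs both end in -s yet inflect differently (vovobruts, suvafssak), so the final letter is not what conditions the rule; the second-to-last letter is.
"dolith" has second-to-last letter 't'. The stems whose second-to-last letter is 't' (vobruts → vovobruts, mavkitsitd → mamavkitsitd, ropotd → roropotd) repeat the first consonant+vowel as a prefix.
The other patterns: stems whose second-to-last letter is 'f' double the final consonant and add -ak; stems whose second-to-last letter is 'w' delete the last vowel and add -ob; stems whose second-to-last letter is 'b' or 'g' add the prefix go-.
So dolith → dodolith.

dodolith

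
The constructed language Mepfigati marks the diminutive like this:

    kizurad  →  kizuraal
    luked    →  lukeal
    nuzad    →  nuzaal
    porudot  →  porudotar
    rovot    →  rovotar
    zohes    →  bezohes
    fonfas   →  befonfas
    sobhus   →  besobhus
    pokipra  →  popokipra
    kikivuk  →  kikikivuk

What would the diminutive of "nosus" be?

benosus

luked and zohes both have last vowel 'e' yet inflect differently (lukeal, bezohes), so the last vowel is not what conditions the rule; the final letter is.
"nosus" ends in -s. The stems ending in -s (zohes → bezohes, fonfas → befonfas, sobhus → besobhus) add the prefix be-.
The other patterns: stems ending in -d drop the final letter and add -al; stems ending in -t add -ar; stems ending in -a or -k repeat the first consonant+vowel as a prefix.
So nosus → benosus.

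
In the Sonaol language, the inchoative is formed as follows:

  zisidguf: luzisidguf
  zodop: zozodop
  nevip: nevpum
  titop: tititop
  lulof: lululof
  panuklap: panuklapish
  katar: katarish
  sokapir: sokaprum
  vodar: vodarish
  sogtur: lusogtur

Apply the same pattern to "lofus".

lulofus

panuklap and titop both end in -p yet inflect differently (panuklapish, tititop), so the final letter is not what conditions the rule; the last vowel is.
"lofus" has last vowel 'u'. The stems whose last vowel is 'u' (zisidguf → luzisidguf, sogtur → lusogtur) add the prefix lu-.
So lofus → lulofus.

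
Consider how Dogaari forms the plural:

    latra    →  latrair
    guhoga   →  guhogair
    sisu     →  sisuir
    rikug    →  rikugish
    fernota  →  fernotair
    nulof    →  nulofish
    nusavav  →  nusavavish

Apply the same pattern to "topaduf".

latra and nusavav both have last vowel 'a' yet inflect differently (latrair, nusavavish), so the last vowel is not what conditions the rule; whether the stem ends in a vowel or a consonant is.
"topaduf" ends in a consonant. The stems ending in a consonant (nusavav → nusavavish, rikug → rikugish, nulof → nulofish) add -ish.
The other pattern: stems ending in a vowel add -ir.
So topaduf → topadufish.

topadufish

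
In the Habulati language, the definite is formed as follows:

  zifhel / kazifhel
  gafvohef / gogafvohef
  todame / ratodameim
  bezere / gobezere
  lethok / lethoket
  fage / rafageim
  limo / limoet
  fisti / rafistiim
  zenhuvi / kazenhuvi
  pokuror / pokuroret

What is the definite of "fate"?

rafateim

fage and bezere both end in -e yet inflect differently (rafageim, gobezere), so the final letter is not what conditions the rule; the first letter is.
"fate" begins with f-. The stems beginning with f- (fage → rafageim, fisti → rafistiim) add ra- … -im around the stem.
So fate → rafateim.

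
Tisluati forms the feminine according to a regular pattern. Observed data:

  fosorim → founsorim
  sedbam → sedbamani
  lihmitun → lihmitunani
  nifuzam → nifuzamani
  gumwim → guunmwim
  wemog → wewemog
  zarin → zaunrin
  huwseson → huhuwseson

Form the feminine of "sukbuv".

sukbuvani

zarin and huwseson both end in -n yet inflect differently (zaunrin, huhuwseson), so the final letter is not what conditions the rule; the last vowel is.
"sukbuv" has last vowel 'u'. The one such stem in the data (lihmitun → lihmitunani) adds -ani, so the same rule applies.
So sukbuv → sukbuvani.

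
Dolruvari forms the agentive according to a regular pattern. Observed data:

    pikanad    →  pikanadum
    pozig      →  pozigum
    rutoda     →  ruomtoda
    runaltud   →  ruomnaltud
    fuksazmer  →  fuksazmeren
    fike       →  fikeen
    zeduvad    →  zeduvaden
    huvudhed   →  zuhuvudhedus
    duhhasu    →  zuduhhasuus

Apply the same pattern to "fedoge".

"fedoge" begins with f-. The stems beginning with f- (fuksazmer → fuksazmeren, fike → fikeen) add -en.
So fedoge → fedogeen.

fedogeen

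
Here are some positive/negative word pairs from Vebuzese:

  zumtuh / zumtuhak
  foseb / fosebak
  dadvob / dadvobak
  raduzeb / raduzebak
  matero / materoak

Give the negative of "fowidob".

fowidobak

Every pair shown (zumtuh → zumtuhak, foseb → fosebak, dadvob → dadvobak, …) follows the same rule: add -ak.
So fowidob → fowidobak.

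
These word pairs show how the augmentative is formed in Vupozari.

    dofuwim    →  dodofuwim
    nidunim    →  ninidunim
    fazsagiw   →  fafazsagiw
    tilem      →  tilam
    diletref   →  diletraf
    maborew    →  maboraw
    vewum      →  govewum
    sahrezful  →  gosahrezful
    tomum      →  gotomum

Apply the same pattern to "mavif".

mamavif

dofuwim and tilem both end in -m yet inflect differently (dodofuwim, tilam), so the final letter is not what conditions the rule; the last vowel is.
"mavif" has last vowel 'i'. The stems whose last vowel is 'i' (dofuwim → dodofuwim, nidunim → ninidunim, fazsagiw → fafazsagiw) repeat the first consonant+vowel as a prefix.
The other patterns: stems whose last vowel is 'e' change the last vowel to 'a'; stems whose last vowel is 'u' add the prefix go-.
So mavif → mamavif.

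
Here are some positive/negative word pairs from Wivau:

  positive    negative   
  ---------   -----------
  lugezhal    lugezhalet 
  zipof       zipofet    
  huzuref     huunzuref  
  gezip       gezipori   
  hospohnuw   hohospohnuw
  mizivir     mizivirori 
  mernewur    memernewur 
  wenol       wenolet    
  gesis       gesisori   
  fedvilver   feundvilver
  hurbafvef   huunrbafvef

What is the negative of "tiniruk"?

mernewur and mizivir both end in -r yet inflect differently (memernewur, mizivirori), so the final letter is not what conditions the rule; the last vowel is.
"tiniruk" has last vowel 'u'. The stems whose last vowel is 'u' (mernewur → memernewur, hospohnuw → hohospohnuw) repeat the first consonant+vowel as a prefix.
The other patterns: stems whose last vowel is 'i' add -ori; stems whose last vowel is 'e' insert -un- after the first vowel; stems whose last vowel is 'a' or 'o' add -et.
So tiniruk → titiniruk.

titiniruk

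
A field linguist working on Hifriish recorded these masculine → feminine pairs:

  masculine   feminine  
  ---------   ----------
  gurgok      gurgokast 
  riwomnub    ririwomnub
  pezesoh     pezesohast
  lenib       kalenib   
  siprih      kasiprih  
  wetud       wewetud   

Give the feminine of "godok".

"godok" has last vowel 'o'. The stems whose last vowel is 'o' (gurgok → gurgokast, pezesoh → pezesohast) add -ast.
So godok → godokast.

godokast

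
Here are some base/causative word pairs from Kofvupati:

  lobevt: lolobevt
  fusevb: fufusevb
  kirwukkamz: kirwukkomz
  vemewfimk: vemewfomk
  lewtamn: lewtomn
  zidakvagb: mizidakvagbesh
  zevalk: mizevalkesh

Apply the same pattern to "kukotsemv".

kukotsomv

fusevb and zidakvagb both end in -b yet inflect differently (fufusevb, mizidakvagbesh), so the final letter is not what conditions the rule; the second-to-last letter is.
"kukotsemv" has second-to-last letter 'm'. The stems whose second-to-last letter is 'm' (kirwukkamz → kirwukkomz, vemewfimk → vemewfomk, lewtamn → lewtomn) change the last vowel to 'o'.
The other patterns: stems whose second-to-last letter is 'v' repeat the first consonant+vowel as a prefix; stems whose second-to-last letter is 'g' or 'l' add mi- … -esh around the stem.
So kukotsemv → kukotsomv.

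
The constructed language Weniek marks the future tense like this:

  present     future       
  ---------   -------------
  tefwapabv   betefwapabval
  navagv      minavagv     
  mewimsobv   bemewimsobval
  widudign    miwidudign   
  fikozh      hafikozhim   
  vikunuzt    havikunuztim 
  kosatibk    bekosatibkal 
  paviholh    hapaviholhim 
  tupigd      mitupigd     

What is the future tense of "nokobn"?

benokobnal

tefwapabv and navagv both end in -v yet inflect differently (betefwapabval, minavagv), so the final letter is not what conditions the rule; the second-to-last letter is.
"nokobn" has second-to-last letter 'b'. The stems whose second-to-last letter is 'b' (tefwapabv → betefwapabval, mewimsobv → bemewimsobval, kosatibk → bekosatibkal) add be- … -al around the stem.
The other patterns: stems whose second-to-last letter is 'g' add the prefix mi-; stems whose second-to-last letter is 'l' or 'z' add ha- … -im around the stem.
So nokobn → benokobnal.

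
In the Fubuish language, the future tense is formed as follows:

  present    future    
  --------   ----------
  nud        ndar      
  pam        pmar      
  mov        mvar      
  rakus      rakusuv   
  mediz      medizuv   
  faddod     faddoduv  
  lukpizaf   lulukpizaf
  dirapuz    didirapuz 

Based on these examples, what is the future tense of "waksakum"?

wawaksakum

nud and faddod both end in -d yet inflect differently (ndar, faddoduv), so the final letter is not what conditions the rule; the number of vowels is.
"waksakum" has 3 vowels. The stems with 3 vowels (lukpizaf → lulukpizaf, dirapuz → didirapuz) repeat the first consonant+vowel as a prefix.
So waksakum → wawaksakum.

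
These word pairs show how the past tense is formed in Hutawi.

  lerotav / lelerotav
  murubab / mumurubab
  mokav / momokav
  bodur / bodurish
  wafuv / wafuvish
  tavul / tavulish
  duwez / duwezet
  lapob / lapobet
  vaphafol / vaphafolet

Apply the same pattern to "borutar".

boborutar

"borutar" has last vowel 'a'. The stems whose last vowel is 'a' (lerotav → lelerotav, murubab → mumurubab, mokav → momokav) repeat the first consonant+vowel as a prefix.
The other patterns: stems whose last vowel is 'u' add -ish; stems whose last vowel is 'e' or 'o' add -et.
So borutar → boborutar.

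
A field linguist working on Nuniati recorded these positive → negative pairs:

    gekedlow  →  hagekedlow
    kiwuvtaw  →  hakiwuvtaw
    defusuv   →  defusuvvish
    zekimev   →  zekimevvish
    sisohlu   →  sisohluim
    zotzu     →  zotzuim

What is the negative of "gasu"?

gasuim

defusuv and sisohlu both have last vowel 'u' yet inflect differently (defusuvvish, sisohluim), so the last vowel is not what conditions the rule; the final letter is.
"gasu" ends in -u. The stems ending in -u (sisohlu → sisohluim, zotzu → zotzuim) add -im.
The other patterns: stems ending in -w add the prefix ha-; stems ending in -v double the final consonant and add -ish.
So gasu → gasuim.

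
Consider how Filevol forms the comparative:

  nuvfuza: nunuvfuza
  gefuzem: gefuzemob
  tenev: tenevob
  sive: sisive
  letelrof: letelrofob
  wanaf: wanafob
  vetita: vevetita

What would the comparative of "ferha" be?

sive and tenev both have last vowel 'e' yet inflect differently (sisive, tenevob), so the last vowel is not what conditions the rule; whether the stem ends in a vowel or a consonant is.
"ferha" ends in a vowel. The stems ending in a vowel (sive → sisive, nuvfuza → nunuvfuza, vetita → vevetita) repeat the first consonant+vowel as a prefix.
The other pattern: stems ending in a consonant add -ob.
So ferha → feferha.

feferha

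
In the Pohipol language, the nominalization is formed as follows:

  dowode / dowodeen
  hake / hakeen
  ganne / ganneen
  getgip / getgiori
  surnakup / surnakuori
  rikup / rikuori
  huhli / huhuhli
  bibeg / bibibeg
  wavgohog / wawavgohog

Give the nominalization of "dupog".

dudupog

"dupog" ends in -g. The stems ending in -g (bibeg → bibibeg, wavgohog → wawavgohog) repeat the first consonant+vowel as a prefix.
So dupog → dudupog.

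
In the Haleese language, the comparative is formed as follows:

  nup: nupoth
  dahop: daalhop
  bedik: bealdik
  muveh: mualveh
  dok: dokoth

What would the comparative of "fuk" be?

dok and bedik both end in -k yet inflect differently (dokoth, bealdik), so the final letter is not what conditions the rule; the number of vowels is.
"fuk" has 1 vowel. The stems with 1 vowel (nup → nupoth, dok → dokoth) add -oth.
So fuk → fukoth.

fukoth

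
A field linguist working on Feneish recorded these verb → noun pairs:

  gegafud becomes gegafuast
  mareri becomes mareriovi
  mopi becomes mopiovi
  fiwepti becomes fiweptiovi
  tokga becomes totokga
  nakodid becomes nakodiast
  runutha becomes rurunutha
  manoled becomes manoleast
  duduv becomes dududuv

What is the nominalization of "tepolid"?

"tepolid" ends in -d. The stems ending in -d (manoled → manoleast, nakodid → nakodiast, gegafud → gegafuast) drop the final letter and add -ast.
The other patterns: stems ending in -i add -ovi; stems ending in -a or -v repeat the first consonant+vowel as a prefix.
So tepolid → tepoliast.

tepoliast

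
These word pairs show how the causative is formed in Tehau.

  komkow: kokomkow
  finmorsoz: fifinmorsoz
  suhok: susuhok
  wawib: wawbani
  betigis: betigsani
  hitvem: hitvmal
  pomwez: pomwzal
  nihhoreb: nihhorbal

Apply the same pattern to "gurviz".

finmorsoz and pomwez both end in -z yet inflect differently (fifinmorsoz, pomwzal), so the final letter is not what conditions the rule; the last vowel is.
"gurviz" has last vowel 'i'. The stems whose last vowel is 'i' (wawib → wawbani, betigis → betigsani) delete the last vowel and add -ani.
So gurviz → gurvzani.

gurvzani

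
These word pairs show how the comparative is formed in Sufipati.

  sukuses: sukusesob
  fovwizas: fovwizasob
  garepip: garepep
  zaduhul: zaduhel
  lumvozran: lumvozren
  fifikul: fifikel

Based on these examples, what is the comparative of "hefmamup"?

fovwizas and lumvozran both have last vowel 'a' yet inflect differently (fovwizasob, lumvozren), so the last vowel is not what conditions the rule; the final letter is.
"hefmamup" ends in -p. The one such stem in the data (garepip → garepep) changes the last vowel to 'e' (as do zaduhul, lumvozran), so the same rule applies.
The other pattern: stems ending in -s add -ob.
So hefmamup → hefmamep.

hefmamep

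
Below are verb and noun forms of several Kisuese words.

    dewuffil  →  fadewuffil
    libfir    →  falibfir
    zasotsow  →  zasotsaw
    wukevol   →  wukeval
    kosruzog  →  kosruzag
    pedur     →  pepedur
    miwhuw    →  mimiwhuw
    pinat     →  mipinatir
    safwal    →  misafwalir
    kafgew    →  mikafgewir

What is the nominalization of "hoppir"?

dewuffil and wukevol both end in -l yet inflect differently (fadewuffil, wukeval), so the final letter is not what conditions the rule; the last vowel is.
"hoppir" has last vowel 'i'. The stems whose last vowel is 'i' (dewuffil → fadewuffil, libfir → falibfir) add the prefix fa-.
So hoppir → fahoppir.

fahoppir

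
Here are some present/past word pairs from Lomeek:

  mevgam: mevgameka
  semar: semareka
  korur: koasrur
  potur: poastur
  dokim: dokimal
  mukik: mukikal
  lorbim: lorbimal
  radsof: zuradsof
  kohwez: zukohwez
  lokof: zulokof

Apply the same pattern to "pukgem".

semar and korur both end in -r yet inflect differently (semareka, koasrur), so the final letter is not what conditions the rule; the last vowel is.
"pukgem" has last vowel 'e'. The one such stem in the data (kohwez → zukohwez) adds the prefix zu-, so the same rule applies.
So pukgem → zupukgem.

zupukgem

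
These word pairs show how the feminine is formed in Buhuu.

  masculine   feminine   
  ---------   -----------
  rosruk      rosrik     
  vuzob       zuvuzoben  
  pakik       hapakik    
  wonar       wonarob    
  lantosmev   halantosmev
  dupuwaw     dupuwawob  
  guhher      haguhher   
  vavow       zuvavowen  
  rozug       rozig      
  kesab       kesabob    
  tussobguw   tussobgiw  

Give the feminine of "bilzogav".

bilzogavob

vavow and dupuwaw both end in -w yet inflect differently (zuvavowen, dupuwawob), so the final letter is not what conditions the rule; the last vowel is.
"bilzogav" has last vowel 'a'. The stems whose last vowel is 'a' (wonar → wonarob, dupuwaw → dupuwawob, kesab → kesabob) add -ob.
So bilzogav → bilzogavob.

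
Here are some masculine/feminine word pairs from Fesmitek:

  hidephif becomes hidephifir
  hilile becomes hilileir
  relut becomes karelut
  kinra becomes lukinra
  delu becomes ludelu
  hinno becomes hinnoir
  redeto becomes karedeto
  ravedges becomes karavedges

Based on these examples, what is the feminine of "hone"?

honeir

"hone" begins with h-. The stems beginning with h- (hilile → hilileir, hinno → hinnoir, hidephif → hidephifir) add -ir.
The other patterns: stems beginning with r- add the prefix ka-; stems beginning with d- or k- add the prefix lu-.
So hone → honeir.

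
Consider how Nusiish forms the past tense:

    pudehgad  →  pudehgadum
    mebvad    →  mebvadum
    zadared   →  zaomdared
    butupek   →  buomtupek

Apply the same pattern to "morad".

zadared and pudehgad both end in -d yet inflect differently (zaomdared, pudehgadum), so the final letter is not what conditions the rule; the last vowel is.
"morad" has last vowel 'a'. The stems whose last vowel is 'a' (pudehgad → pudehgadum, mebvad → mebvadum) add -um.
The other pattern: stems whose last vowel is 'e' insert -om- after the first vowel.
So morad → moradum.

moradum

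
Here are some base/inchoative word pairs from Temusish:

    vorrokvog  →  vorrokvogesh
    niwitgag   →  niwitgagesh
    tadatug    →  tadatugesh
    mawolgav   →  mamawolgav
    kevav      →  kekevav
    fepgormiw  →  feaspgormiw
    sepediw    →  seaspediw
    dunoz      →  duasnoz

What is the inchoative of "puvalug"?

puvalugesh

niwitgag and mawolgav both have last vowel 'a' yet inflect differently (niwitgagesh, mamawolgav), so the last vowel is not what conditions the rule; the final letter is.
"puvalug" ends in -g. The stems ending in -g (vorrokvog → vorrokvogesh, niwitgag → niwitgagesh, tadatug → tadatugesh) add -esh.
The other patterns: stems ending in -v repeat the first consonant+vowel as a prefix; stems ending in -w or -z insert -as- after the first vowel.
So puvalug → puvalugesh.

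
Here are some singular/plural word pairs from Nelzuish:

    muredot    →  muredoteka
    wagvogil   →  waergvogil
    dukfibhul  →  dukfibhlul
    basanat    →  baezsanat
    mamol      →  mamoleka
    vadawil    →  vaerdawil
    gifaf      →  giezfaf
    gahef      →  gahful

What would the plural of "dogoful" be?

dogoflul

"dogoful" has last vowel 'u'. The one such stem in the data (dukfibhul → dukfibhlul) deletes the last vowel and adds -ul (as does gahef), so the same rule applies.
So dogoful → dogoflul.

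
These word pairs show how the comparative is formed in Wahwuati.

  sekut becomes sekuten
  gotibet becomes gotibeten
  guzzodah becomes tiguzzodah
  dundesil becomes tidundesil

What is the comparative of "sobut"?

gotibet and guzzodah both begin with g- yet inflect differently (gotibeten, tiguzzodah), so the first letter is not what conditions the rule; the final letter is.
"sobut" ends in -t. The stems ending in -t (sekut → sekuten, gotibet → gotibeten) add -en.
So sobut → sobuten.

sobuten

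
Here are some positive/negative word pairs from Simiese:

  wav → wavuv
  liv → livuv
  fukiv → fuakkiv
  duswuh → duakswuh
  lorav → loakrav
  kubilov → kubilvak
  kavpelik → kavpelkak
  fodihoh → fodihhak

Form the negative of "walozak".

"walozak" has 3 vowels. The stems with 3 vowels (kubilov → kubilvak, kavpelik → kavpelkak, fodihoh → fodihhak) delete the last vowel and add -ak.
So walozak → walozkak.

walozkak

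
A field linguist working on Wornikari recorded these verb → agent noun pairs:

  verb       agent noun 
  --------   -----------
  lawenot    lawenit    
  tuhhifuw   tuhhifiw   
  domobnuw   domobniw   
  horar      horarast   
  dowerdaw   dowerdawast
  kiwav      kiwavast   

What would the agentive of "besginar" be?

tuhhifuw and dowerdaw both end in -w yet inflect differently (tuhhifiw, dowerdawast), so the final letter is not what conditions the rule; the last vowel is.
"besginar" has last vowel 'a'. The stems whose last vowel is 'a' (horar → horarast, dowerdaw → dowerdawast, kiwav → kiwavast) add -ast.
The other pattern: stems whose last vowel is 'o' or 'u' change the last vowel to 'i'.
So besginar → besginarast.

besginarast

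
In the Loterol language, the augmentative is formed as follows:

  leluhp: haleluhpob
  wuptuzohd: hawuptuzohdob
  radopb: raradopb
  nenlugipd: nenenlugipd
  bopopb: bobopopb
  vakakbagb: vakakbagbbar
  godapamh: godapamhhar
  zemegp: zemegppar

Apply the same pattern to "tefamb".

wuptuzohd and nenlugipd both end in -d yet inflect differently (hawuptuzohdob, nenenlugipd), so the final letter is not what conditions the rule; the second-to-last letter is.
"tefamb" has second-to-last letter 'm'. The one such stem in the data (godapamh → godapamhhar) doubles the final consonant and adds -ar (as do vakakbagb, zemegp), so the same rule applies.
So tefamb → tefambbar.

tefambbar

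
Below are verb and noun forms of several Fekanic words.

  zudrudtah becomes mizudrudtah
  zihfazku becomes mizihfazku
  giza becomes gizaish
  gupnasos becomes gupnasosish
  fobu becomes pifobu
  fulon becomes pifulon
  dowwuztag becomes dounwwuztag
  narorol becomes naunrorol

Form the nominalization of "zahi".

mizahi

zihfazku and fobu both end in -u yet inflect differently (mizihfazku, pifobu), so the final letter is not what conditions the rule; the first letter is.
"zahi" begins with z-. The stems beginning with z- (zudrudtah → mizudrudtah, zihfazku → mizihfazku) add the prefix mi-.
The other patterns: stems beginning with g- add -ish; stems beginning with f- add the prefix pi-; stems beginning with d- or n- insert -un- after the first vowel.
So zahi → mizahi.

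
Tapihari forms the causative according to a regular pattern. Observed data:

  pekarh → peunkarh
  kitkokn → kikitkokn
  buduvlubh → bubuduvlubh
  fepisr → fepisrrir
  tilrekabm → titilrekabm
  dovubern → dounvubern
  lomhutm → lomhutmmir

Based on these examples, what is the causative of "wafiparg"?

waunfiparg

kitkokn and dovubern both end in -n yet inflect differently (kikitkokn, dounvubern), so the final letter is not what conditions the rule; the second-to-last letter is.
"wafiparg" has second-to-last letter 'r'. The stems whose second-to-last letter is 'r' (dovubern → dounvubern, pekarh → peunkarh) insert -un- after the first vowel.
The other patterns: stems whose second-to-last letter is 'b' or 'k' repeat the first consonant+vowel as a prefix; stems whose second-to-last letter is 's' or 't' double the final consonant and add -ir.
So wafiparg → waunfiparg.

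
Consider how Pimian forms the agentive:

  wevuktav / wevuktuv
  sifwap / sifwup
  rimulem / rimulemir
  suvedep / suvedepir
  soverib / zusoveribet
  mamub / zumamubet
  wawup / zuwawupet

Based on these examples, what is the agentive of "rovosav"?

sifwap and suvedep both end in -p yet inflect differently (sifwup, suvedepir), so the final letter is not what conditions the rule; the last vowel is.
"rovosav" has last vowel 'a'. The stems whose last vowel is 'a' (wevuktav → wevuktuv, sifwap → sifwup) change the last vowel to 'u'.
So rovosav → rovosuv.

rovosuv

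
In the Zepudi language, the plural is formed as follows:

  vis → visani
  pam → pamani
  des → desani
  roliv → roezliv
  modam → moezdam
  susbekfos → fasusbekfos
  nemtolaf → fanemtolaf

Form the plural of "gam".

"gam" has 1 vowel. The stems with 1 vowel (vis → visani, pam → pamani, des → desani) add -ani.
The other patterns: stems with 2 vowels insert -ez- after the first vowel; stems with 3 vowels add the prefix fa-.
So gam → gamani.

gamani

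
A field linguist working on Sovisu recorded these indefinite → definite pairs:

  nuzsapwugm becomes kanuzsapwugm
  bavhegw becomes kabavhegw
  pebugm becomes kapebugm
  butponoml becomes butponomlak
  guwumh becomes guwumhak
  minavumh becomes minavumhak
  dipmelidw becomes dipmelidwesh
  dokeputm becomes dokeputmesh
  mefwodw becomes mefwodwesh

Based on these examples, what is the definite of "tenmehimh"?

bavhegw and dipmelidw both end in -w yet inflect differently (kabavhegw, dipmelidwesh), so the final letter is not what conditions the rule; the second-to-last letter is.
"tenmehimh" has second-to-last letter 'm'. The stems whose second-to-last letter is 'm' (butponoml → butponomlak, guwumh → guwumhak, minavumh → minavumhak) add -ak.
The other patterns: stems whose second-to-last letter is 'g' add the prefix ka-; stems whose second-to-last letter is 'd' or 't' add -esh.
So tenmehimh → tenmehimhak.

tenmehimhak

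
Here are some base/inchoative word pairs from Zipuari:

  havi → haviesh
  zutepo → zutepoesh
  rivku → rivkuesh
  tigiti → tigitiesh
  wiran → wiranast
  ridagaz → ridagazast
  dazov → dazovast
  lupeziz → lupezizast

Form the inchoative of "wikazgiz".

zutepo and dazov both have last vowel 'o' yet inflect differently (zutepoesh, dazovast), so the last vowel is not what conditions the rule; whether the stem ends in a vowel or a consonant is.
"wikazgiz" ends in a consonant. The stems ending in a consonant (wiran → wiranast, ridagaz → ridagazast, dazov → dazovast) add -ast.
So wikazgiz → wikazgizast.

wikazgizast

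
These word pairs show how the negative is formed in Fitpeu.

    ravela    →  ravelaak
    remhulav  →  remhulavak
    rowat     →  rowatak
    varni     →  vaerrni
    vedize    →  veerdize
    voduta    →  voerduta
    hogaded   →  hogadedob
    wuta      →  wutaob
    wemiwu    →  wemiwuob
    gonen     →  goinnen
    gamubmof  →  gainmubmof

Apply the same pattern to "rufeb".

"rufeb" begins with r-. The stems beginning with r- (ravela → ravelaak, remhulav → remhulavak, rowat → rowatak) add -ak.
The other patterns: stems beginning with v- insert -er- after the first vowel; stems beginning with h- or w- add -ob; stems beginning with g- insert -in- after the first vowel.
So rufeb → rufebak.

rufebak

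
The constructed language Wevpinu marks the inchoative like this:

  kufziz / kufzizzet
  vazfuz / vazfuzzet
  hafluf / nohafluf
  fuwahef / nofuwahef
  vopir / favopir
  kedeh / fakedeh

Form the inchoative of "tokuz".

"tokuz" ends in -z. The stems ending in -z (kufziz → kufzizzet, vazfuz → vazfuzzet) double the final consonant and add -et.
So tokuz → tokuzzet.

tokuzzet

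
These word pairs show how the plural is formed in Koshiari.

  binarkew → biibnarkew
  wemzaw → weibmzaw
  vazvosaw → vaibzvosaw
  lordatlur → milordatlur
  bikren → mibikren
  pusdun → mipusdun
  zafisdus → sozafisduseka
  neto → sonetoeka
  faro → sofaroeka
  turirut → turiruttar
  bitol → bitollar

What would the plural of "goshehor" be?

migoshehor

"goshehor" ends in -r. The one such stem in the data (lordatlur → milordatlur) adds the prefix mi-, so the same rule applies.
So goshehor → migoshehor.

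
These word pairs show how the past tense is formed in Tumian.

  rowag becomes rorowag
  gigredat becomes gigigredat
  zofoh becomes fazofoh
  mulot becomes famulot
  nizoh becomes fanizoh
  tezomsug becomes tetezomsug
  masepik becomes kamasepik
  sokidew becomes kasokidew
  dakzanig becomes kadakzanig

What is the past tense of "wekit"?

kawekit

gigredat and mulot both end in -t yet inflect differently (gigigredat, famulot), so the final letter is not what conditions the rule; the last vowel is.
"wekit" has last vowel 'i'. The stems whose last vowel is 'i' (dakzanig → kadakzanig, masepik → kamasepik) add the prefix ka-.
The other patterns: stems whose last vowel is 'a' or 'u' repeat the first consonant+vowel as a prefix; stems whose last vowel is 'o' add the prefix fa-.
So wekit → kawekit.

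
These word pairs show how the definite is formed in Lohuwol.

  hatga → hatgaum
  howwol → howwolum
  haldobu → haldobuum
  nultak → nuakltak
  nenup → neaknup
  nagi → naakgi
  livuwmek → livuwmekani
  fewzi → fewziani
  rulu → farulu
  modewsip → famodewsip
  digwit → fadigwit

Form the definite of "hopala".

hopalaum

"hopala" begins with h-. The stems beginning with h- (hatga → hatgaum, howwol → howwolum, haldobu → haldobuum) add -um.
So hopala → hopalaum.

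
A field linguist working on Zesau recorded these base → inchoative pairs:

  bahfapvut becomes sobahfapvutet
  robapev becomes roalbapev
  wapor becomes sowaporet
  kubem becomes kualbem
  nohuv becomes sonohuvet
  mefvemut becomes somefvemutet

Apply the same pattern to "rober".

robapev and nohuv both end in -v yet inflect differently (roalbapev, sonohuvet), so the final letter is not what conditions the rule; the last vowel is.
"rober" has last vowel 'e'. The stems whose last vowel is 'e' (kubem → kualbem, robapev → roalbapev) insert -al- after the first vowel.
So rober → roalber.

roalber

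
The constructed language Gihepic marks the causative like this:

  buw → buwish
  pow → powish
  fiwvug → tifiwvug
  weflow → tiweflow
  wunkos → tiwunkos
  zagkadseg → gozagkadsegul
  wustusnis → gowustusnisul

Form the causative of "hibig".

tihibig

buw and weflow both end in -w yet inflect differently (buwish, tiweflow), so the final letter is not what conditions the rule; the number of vowels is.
"hibig" has 2 vowels. The stems with 2 vowels (fiwvug → tifiwvug, weflow → tiweflow, wunkos → tiwunkos) add the prefix ti-.
So hibig → tihibig.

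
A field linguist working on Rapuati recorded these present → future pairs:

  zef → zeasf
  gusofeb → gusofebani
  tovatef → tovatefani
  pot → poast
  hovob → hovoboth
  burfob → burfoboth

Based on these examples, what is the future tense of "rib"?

burfob and gusofeb both end in -b yet inflect differently (burfoboth, gusofebani), so the final letter is not what conditions the rule; the number of vowels is.
"rib" has 1 vowel. The stems with 1 vowel (pot → poast, zef → zeasf) insert -as- after the first vowel.
The other patterns: stems with 2 vowels add -oth; stems with 3 vowels add -ani.
So rib → riasb.

riasb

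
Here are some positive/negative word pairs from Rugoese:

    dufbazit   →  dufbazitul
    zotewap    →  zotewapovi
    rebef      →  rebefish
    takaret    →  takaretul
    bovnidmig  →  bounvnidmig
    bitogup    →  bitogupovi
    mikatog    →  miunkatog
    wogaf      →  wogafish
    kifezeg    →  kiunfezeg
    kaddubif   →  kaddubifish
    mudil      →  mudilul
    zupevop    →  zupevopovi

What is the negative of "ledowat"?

"ledowat" ends in -t. The stems ending in -t (takaret → takaretul, dufbazit → dufbazitul) add -ul.
The other patterns: stems ending in -f add -ish; stems ending in -p add -ovi; stems ending in -g insert -un- after the first vowel.
So ledowat → ledowatul.

ledowatul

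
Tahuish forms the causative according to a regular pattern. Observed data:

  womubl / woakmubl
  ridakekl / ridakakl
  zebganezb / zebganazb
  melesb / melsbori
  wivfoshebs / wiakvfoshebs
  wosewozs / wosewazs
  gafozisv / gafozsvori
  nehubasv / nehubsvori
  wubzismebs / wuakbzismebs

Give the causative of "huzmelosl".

huzmelslori

womubl and ridakekl both end in -l yet inflect differently (woakmubl, ridakakl), so the final letter is not what conditions the rule; the second-to-last letter is.
"huzmelosl" has second-to-last letter 's'. The stems whose second-to-last letter is 's' (nehubasv → nehubsvori, gafozisv → gafozsvori, melesb → melsbori) delete the last vowel and add -ori.
The other patterns: stems whose second-to-last letter is 'b' insert -ak- after the first vowel; stems whose second-to-last letter is 'k' or 'z' change the last vowel to 'a'.
So huzmelosl → huzmelslori.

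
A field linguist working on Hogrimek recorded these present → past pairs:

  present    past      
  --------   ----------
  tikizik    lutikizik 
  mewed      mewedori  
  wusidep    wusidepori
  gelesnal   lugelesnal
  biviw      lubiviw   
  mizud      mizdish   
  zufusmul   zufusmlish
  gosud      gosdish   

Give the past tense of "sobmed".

mizud and mewed both end in -d yet inflect differently (mizdish, mewedori), so the final letter is not what conditions the rule; the last vowel is.
"sobmed" has last vowel 'e'. The stems whose last vowel is 'e' (mewed → mewedori, wusidep → wusidepori) add -ori.
The other patterns: stems whose last vowel is 'u' delete the last vowel and add -ish; stems whose last vowel is 'a' or 'i' add the prefix lu-.
So sobmed → sobmedori.

sobmedori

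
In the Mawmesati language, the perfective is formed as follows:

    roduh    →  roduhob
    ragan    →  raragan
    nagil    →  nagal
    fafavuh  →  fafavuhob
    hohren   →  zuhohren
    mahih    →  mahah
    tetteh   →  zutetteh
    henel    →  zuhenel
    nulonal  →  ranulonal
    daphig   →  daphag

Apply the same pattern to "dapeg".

zudapeg

"dapeg" has last vowel 'e'. The stems whose last vowel is 'e' (tetteh → zutetteh, henel → zuhenel, hohren → zuhohren) add the prefix zu-.
The other patterns: stems whose last vowel is 'a' add the prefix ra-; stems whose last vowel is 'u' add -ob; stems whose last vowel is 'i' change the last vowel to 'a'.
So dapeg → zudapeg.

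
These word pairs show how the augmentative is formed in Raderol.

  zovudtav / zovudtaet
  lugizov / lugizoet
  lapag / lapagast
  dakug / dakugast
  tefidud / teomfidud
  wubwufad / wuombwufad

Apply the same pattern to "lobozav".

zovudtav and lapag both have last vowel 'a' yet inflect differently (zovudtaet, lapagast), so the last vowel is not what conditions the rule; the final letter is.
"lobozav" ends in -v. The stems ending in -v (zovudtav → zovudtaet, lugizov → lugizoet) drop the final letter and add -et.
So lobozav → lobozaet.

lobozaet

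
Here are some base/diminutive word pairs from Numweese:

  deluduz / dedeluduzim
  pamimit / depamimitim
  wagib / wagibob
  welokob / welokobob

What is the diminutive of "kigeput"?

wagib and pamimit both have last vowel 'i' yet inflect differently (wagibob, depamimitim), so the last vowel is not what conditions the rule; the final letter is.
"kigeput" ends in -t. The one such stem in the data (pamimit → depamimitim) adds de- … -im around the stem, so the same rule applies.
So kigeput → dekigeputim.

dekigeputim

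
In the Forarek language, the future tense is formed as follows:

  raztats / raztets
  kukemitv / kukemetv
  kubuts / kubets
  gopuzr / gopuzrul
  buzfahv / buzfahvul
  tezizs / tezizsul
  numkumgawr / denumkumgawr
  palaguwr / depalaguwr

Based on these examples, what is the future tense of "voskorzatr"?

voskorzetr

"voskorzatr" has second-to-last letter 't'. The stems whose second-to-last letter is 't' (raztats → raztets, kukemitv → kukemetv, kubuts → kubets) change the last vowel to 'e'.
The other patterns: stems whose second-to-last letter is 'h' or 'z' add -ul; stems whose second-to-last letter is 'w' add the prefix de-.
So voskorzatr → voskorzetr.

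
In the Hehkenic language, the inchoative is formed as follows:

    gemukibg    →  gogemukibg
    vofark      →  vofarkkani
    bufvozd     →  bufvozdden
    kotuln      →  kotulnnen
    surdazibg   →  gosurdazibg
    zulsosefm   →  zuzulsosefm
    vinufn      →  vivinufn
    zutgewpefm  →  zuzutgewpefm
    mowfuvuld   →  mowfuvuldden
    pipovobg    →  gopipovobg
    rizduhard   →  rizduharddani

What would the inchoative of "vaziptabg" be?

"vaziptabg" has second-to-last letter 'b'. The stems whose second-to-last letter is 'b' (surdazibg → gosurdazibg, gemukibg → gogemukibg, pipovobg → gopipovobg) add the prefix go-.
So vaziptabg → govaziptabg.

govaziptabg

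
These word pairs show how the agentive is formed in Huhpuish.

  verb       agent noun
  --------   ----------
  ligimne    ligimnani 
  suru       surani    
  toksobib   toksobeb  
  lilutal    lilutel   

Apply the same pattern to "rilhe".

rilhani

ligimne and lilutal both begin with l- yet inflect differently (ligimnani, lilutel), so the first letter is not what conditions the rule; whether the stem ends in a vowel or a consonant is.
"rilhe" ends in a vowel. The stems ending in a vowel (ligimne → ligimnani, suru → surani) drop the final letter and add -ani.
The other pattern: stems ending in a consonant change the last vowel to 'e'.
So rilhe → rilhani.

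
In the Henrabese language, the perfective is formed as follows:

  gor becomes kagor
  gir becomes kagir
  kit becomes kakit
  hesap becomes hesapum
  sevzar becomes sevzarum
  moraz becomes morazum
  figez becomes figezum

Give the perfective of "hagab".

hagabum

gor and sevzar both end in -r yet inflect differently (kagor, sevzarum), so the final letter is not what conditions the rule; the number of vowels is.
"hagab" has 2 vowels. The stems with 2 vowels (hesap → hesapum, sevzar → sevzarum, moraz → morazum) add -um.
The other pattern: stems with 1 vowel add the prefix ka-.
So hagab → hagabum.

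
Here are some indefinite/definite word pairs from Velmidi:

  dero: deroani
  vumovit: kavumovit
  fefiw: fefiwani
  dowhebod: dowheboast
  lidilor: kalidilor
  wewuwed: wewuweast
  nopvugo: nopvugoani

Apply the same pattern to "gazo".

dowhebod and nopvugo both have last vowel 'o' yet inflect differently (dowheboast, nopvugoani), so the last vowel is not what conditions the rule; the final letter is.
"gazo" ends in -o. The stems ending in -o (nopvugo → nopvugoani, dero → deroani) add -ani.
The other patterns: stems ending in -d drop the final letter and add -ast; stems ending in -r or -t add the prefix ka-.
So gazo → gazoani.

gazoani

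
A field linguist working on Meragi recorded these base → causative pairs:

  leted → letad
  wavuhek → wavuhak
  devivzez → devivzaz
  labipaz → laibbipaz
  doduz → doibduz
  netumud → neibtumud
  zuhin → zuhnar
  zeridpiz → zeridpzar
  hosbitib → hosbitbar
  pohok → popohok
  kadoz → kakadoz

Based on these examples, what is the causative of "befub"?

beibfub

"befub" has last vowel 'u'. The stems whose last vowel is 'u' (doduz → doibduz, netumud → neibtumud) insert -ib- after the first vowel.
The other patterns: stems whose last vowel is 'e' change the last vowel to 'a'; stems whose last vowel is 'i' delete the last vowel and add -ar; stems whose last vowel is 'o' repeat the first consonant+vowel as a prefix.
So befub → beibfub.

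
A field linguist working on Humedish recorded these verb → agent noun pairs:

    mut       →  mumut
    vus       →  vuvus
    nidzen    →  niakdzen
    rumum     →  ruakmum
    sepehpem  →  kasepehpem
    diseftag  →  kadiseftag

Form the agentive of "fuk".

fufuk

rumum and sepehpem both end in -m yet inflect differently (ruakmum, kasepehpem), so the final letter is not what conditions the rule; the number of vowels is.
"fuk" has 1 vowel. The stems with 1 vowel (mut → mumut, vus → vuvus) repeat the first consonant+vowel as a prefix.
So fuk → fufuk.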